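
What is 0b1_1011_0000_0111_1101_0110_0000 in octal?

0o154076540

Group the bits in threes: 001 101 100 000 111 110 101 100 000 → 154076540.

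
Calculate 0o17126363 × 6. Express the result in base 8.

Multiply each base-8 digit by 6, carrying:
  3×6 = 18 → write 2 carry 2
  6×6+2 = 38 → write 6 carry 4
  3×6+4 = 22 → write 6 carry 2
  6×6+2 = 38 → write 6 carry 4
  2×6+4 = 16 → write 0 carry 2
  1×6+2 = 8 → write 0 carry 1
  7×6+1 = 43 → write 3 carry 5
  1×6+5 = 11 → write 3 carry 1
  remaining carry: 1

0o133006662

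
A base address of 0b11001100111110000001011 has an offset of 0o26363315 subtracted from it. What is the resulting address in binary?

0b11001001010100111110

0o26363315 = 0b10110011110011011001101 in binary.
Subtract column by column in base 2:
  1-1 → 0
  1-0 → 1
  0-1 → 1 (borrow)
  1-1-1 → 1 (borrow)
  0-0-1 → 1 (borrow)
  0-0-1 → 1 (borrow)
  0-1-1 → 0 (borrow)
  0-1-1 → 0 (borrow)
  0-0-1 → 1 (borrow)
  0-1-1 → 0 (borrow)
  1-1-1 → 1 (borrow)
  1-0-1 → 0
  1-0 → 1
  1-1 → 0
  1-1 → 0
  0-1 → 1 (borrow)
  0-1-1 → 0 (borrow)
  1-0-1 → 0
  1-0 → 1
  0-1 → 1 (borrow)
  0-1-1 → 0 (borrow)
  1-0-1 → 0
  1-1 → 0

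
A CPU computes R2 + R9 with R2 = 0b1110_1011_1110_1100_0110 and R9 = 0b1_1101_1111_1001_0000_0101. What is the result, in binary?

Add column by column in base 2, right to left:
  0+1 = 1
  1+0 = 1
  1+1 = 0 carry 1
  0+0+1 = 1
  0+0 = 0
  0+0 = 0
  1+0 = 1
  1+0 = 1
  0+1 = 1
  1+0 = 1
  1+0 = 1
  1+1 = 0 carry 1
  1+1+1 = 1 carry 1
  1+1+1 = 1 carry 1
  0+1+1 = 0 carry 1
  1+1+1 = 1 carry 1
  0+1+1 = 0 carry 1
  1+0+1 = 0 carry 1
  1+1+1 = 1 carry 1
  1+1+1 = 1 carry 1
  0+1+1 = 0 carry 1
  final carry 1

0b1011001011011111001011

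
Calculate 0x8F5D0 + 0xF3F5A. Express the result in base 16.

Add column by column in base 16, right to left:
  0+A = A
  D+5 = 2 carry 1
  5+F+1 = 5 carry 1
  F+3+1 = 3 carry 1
  8+F+1 = 8 carry 1
  final carry 1

0x18352A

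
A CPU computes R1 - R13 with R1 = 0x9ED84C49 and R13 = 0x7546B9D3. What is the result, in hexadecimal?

Subtract column by column in base 16:
  9-3 → 6
  4-D → 7 (borrow)
  C-9-1 → 2
  4-B → 9 (borrow)
  8-6-1 → 1
  D-4 → 9
  E-5 → 9
  9-7 → 2

0x29919276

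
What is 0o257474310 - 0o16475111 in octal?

Subtract column by column in base 8:
  0-1 → 7 (borrow)
  1-1-1 → 7 (borrow)
  3-1-1 → 1
  4-5 → 7 (borrow)
  7-7-1 → 7 (borrow)
  4-4-1 → 7 (borrow)
  7-6-1 → 0
  5-1 → 4
  2-0 → 2

0o240777177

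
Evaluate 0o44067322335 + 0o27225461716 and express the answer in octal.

Add column by column in base 8, right to left:
  5+6 = 3 carry 1
  3+1+1 = 5
  3+7 = 2 carry 1
  2+1+1 = 4
  2+6 = 0 carry 1
  3+4+1 = 0 carry 1
  7+5+1 = 5 carry 1
  6+2+1 = 1 carry 1
  0+2+1 = 3
  4+7 = 3 carry 1
  4+2+1 = 7

0o73315004253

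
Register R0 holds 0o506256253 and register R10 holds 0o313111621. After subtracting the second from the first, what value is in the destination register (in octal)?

0o173144432

Subtract column by column in base 8:
  3-1 → 2
  5-2 → 3
  2-6 → 4 (borrow)
  6-1-1 → 4
  5-1 → 4
  2-1 → 1
  6-3 → 3
  0-1 → 7 (borrow)
  5-3-1 → 1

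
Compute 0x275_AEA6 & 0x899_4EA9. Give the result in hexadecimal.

0x0110EA0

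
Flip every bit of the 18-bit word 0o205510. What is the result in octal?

Each oct digit d becomes 7−d:
  2→5, 0→7, 5→2, 5→2, 1→6, 0→7

0o572267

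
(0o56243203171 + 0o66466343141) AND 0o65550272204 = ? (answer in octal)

Add column by column in base 8, right to left:
  1+1 = 2
  7+4 = 3 carry 1
  1+1+1 = 3
  3+3 = 6
  0+4 = 4
  2+3 = 5
  3+6 = 1 carry 1
  4+6+1 = 3 carry 1
  2+4+1 = 7
  6+6 = 4 carry 1
  5+6+1 = 4 carry 1
  final carry 1
Sum = 0o144731546332; now AND with 0o65550272204:
  1&0=0, 4&6=4, 4&5=4, 7&5=5, 3&5=1, 1&0=0, 5&2=0, 4&7=4, 6&2=2, 3&2=2, 3&0=0, 2&4=0

0o44510042200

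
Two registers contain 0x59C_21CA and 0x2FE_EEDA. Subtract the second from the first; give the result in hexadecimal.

Subtract column by column in base 16:
  A-A → 0
  C-D → F (borrow)
  1-E-1 → 2 (borrow)
  2-E-1 → 3 (borrow)
  C-E-1 → D (borrow)
  9-F-1 → 9 (borrow)
  5-2-1 → 2

0x29D32F0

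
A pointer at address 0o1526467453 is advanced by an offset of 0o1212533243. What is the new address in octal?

Add column by column in base 8, right to left:
  3+3 = 6
  5+4 = 1 carry 1
  4+2+1 = 7
  7+3 = 2 carry 1
  6+3+1 = 2 carry 1
  4+5+1 = 2 carry 1
  6+2+1 = 1 carry 1
  2+1+1 = 4
  5+2 = 7
  1+1 = 2

0o2741222716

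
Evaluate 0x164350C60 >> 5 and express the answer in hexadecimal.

5 bits is not a whole number of base-16 digits; in binary: 101100100001101010000110001100000 >> 5 = 1011001000011010100001100011.

0xB21A863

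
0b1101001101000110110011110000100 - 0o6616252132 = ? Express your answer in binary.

0b110011011010100001001100101010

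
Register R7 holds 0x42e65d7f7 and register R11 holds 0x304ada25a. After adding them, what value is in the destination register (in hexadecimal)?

Add column by column in base 16, right to left:
  7+a = 1 carry 1
  f+5+1 = 5 carry 1
  7+2+1 = a
  d+a = 7 carry 1
  5+d+1 = 3 carry 1
  6+a+1 = 1 carry 1
  e+4+1 = 3 carry 1
  2+0+1 = 3
  4+3 = 7

0x733137a51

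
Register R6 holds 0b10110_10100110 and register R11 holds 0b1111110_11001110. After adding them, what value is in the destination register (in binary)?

Add column by column in base 2, right to left:
  0+0 = 0
  1+1 = 0 carry 1
  1+1+1 = 1 carry 1
  0+1+1 = 0 carry 1
  0+0+1 = 1
  1+0 = 1
  0+1 = 1
  1+1 = 0 carry 1
  0+0+1 = 1
  1+1 = 0 carry 1
  1+1+1 = 1 carry 1
  0+1+1 = 0 carry 1
  1+1+1 = 1 carry 1
  0+1+1 = 0 carry 1
  0+1+1 = 0 carry 1
  final carry 1

0b1001010101110100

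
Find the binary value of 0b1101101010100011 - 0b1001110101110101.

0b11110100101110

Subtract column by column in base 2:
  1-1 → 0
  1-0 → 1
  0-1 → 1 (borrow)
  0-0-1 → 1 (borrow)
  0-1-1 → 0 (borrow)
  1-1-1 → 1 (borrow)
  0-1-1 → 0 (borrow)
  1-0-1 → 0
  0-1 → 1 (borrow)
  1-0-1 → 0
  0-1 → 1 (borrow)
  1-1-1 → 1 (borrow)
  1-1-1 → 1 (borrow)
  0-0-1 → 1 (borrow)
  1-0-1 → 0
  1-1 → 0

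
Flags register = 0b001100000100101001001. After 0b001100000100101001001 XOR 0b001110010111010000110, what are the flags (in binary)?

0b000010010011111001111

XOR bit by bit (1 where the bits differ):
  001100000100101001001
^ 001110010111010000110
= 000010010011111001111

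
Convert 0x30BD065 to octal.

0o302750145

Expand each hex digit to 4 bits: 3=0011 0=0000 B=1011 D=1101 0=0000 6=0110 5=0101.
Group the bits in threes: 011 000 010 111 101 000 001 100 101 → 302750145.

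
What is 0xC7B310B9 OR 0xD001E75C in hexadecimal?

0xD7B3F7FD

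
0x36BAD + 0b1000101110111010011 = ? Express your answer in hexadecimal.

0b1000101110111010011 = 0x45DD3 in hexadecimal.
Add column by column in base 16, right to left:
  D+3 = 0 carry 1
  A+D+1 = 8 carry 1
  B+D+1 = 9 carry 1
  6+5+1 = C
  3+4 = 7

0x7C980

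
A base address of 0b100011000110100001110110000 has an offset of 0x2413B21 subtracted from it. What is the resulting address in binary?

0b10001000100000100010001111

0x2413B21 = 0b10010000010011101100100001 in binary.
Subtract column by column in base 2:
  0-1 → 1 (borrow)
  0-0-1 → 1 (borrow)
  0-0-1 → 1 (borrow)
  0-0-1 → 1 (borrow)
  1-0-1 → 0
  1-1 → 0
  0-0 → 0
  1-0 → 1
  1-1 → 0
  1-1 → 0
  0-0 → 0
  0-1 → 1 (borrow)
  0-1-1 → 0 (borrow)
  0-1-1 → 0 (borrow)
  1-0-1 → 0
  0-0 → 0
  1-1 → 0
  1-0 → 1
  0-0 → 0
  0-0 → 0
  0-0 → 0
  1-0 → 1
  1-1 → 0
  0-0 → 0
  0-0 → 0
  0-1 → 1 (borrow)
  1-0-1 → 0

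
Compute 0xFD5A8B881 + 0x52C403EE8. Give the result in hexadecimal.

Add column by column in base 16, right to left:
  1+8 = 9
  8+E = 6 carry 1
  8+E+1 = 7 carry 1
  B+3+1 = F
  8+0 = 8
  A+4 = E
  5+C = 1 carry 1
  D+2+1 = 0 carry 1
  F+5+1 = 5 carry 1
  final carry 1

0x1501E8F769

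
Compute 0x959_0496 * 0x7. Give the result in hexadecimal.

0x416f201a

Multiply each base-16 digit by 7, carrying:
  6×7 = 42 → write a carry 2
  9×7+2 = 65 → write 1 carry 4
  4×7+4 = 32 → write 0 carry 2
  0×7+2 = 2 → write 2
  9×7 = 63 → write f carry 3
  5×7+3 = 38 → write 6 carry 2
  9×7+2 = 65 → write 1 carry 4
  remaining carry: 4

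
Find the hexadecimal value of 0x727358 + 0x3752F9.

Add column by column in base 16, right to left:
  8+9 = 1 carry 1
  5+F+1 = 5 carry 1
  3+2+1 = 6
  7+5 = C
  2+7 = 9
  7+3 = A

0xA9C651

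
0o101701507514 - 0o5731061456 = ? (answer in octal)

0o73750426036

Subtract column by column in base 8:
  4-6 → 6 (borrow)
  1-5-1 → 3 (borrow)
  5-4-1 → 0
  7-1 → 6
  0-6 → 2 (borrow)
  5-0-1 → 4
  1-1 → 0
  0-3 → 5 (borrow)
  7-7-1 → 7 (borrow)
  1-5-1 → 3 (borrow)
  0-0-1 → 7 (borrow)
  1-0-1 → 0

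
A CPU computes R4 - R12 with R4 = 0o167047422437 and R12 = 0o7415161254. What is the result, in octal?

Subtract column by column in base 8:
  7-4 → 3
  3-5 → 6 (borrow)
  4-2-1 → 1
  2-1 → 1
  2-6 → 4 (borrow)
  4-1-1 → 2
  7-5 → 2
  4-1 → 3
  0-4 → 4 (borrow)
  7-7-1 → 7 (borrow)
  6-0-1 → 5
  1-0 → 1

0o157432241163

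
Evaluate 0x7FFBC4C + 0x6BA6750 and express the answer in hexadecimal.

0xEBA239C

Add column by column in base 16, right to left:
  C+0 = C
  4+5 = 9
  C+7 = 3 carry 1
  B+6+1 = 2 carry 1
  F+A+1 = A carry 1
  F+B+1 = B carry 1
  7+6+1 = E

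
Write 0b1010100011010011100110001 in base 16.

0x151A731

Group the bits into nibbles: 0001 0101 0001 1010 0111 0011 0001 → 151A731.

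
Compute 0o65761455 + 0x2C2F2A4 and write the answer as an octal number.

0x2C2F2A4 = 0o260571244 in octal.
Add column by column in base 8, right to left:
  5+4 = 1 carry 1
  5+4+1 = 2 carry 1
  4+2+1 = 7
  1+1 = 2
  6+7 = 5 carry 1
  7+5+1 = 5 carry 1
  5+0+1 = 6
  6+6 = 4 carry 1
  0+2+1 = 3

0o346552721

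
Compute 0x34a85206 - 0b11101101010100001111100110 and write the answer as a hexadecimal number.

0x30f30e20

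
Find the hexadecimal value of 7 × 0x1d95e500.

Multiply each base-16 digit by 7, carrying:
  0×7 = 0 → write 0
  0×7 = 0 → write 0
  5×7 = 35 → write 3 carry 2
  e×7+2 = 100 → write 4 carry 6
  5×7+6 = 41 → write 9 carry 2
  9×7+2 = 65 → write 1 carry 4
  d×7+4 = 95 → write f carry 5
  1×7+5 = 12 → write c

0xcf194300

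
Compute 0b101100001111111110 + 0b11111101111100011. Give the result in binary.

0b1001011111111100001

Add column by column in base 2, right to left:
  0+1 = 1
  1+1 = 0 carry 1
  1+0+1 = 0 carry 1
  1+0+1 = 0 carry 1
  1+0+1 = 0 carry 1
  1+1+1 = 1 carry 1
  1+1+1 = 1 carry 1
  1+1+1 = 1 carry 1
  1+1+1 = 1 carry 1
  1+1+1 = 1 carry 1
  0+0+1 = 1
  0+1 = 1
  0+1 = 1
  0+1 = 1
  1+1 = 0 carry 1
  1+1+1 = 1 carry 1
  0+1+1 = 0 carry 1
  1+0+1 = 0 carry 1
  final carry 1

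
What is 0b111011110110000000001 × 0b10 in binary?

0b1110111101100000000010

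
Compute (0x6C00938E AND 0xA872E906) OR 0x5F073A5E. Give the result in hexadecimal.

0x7F07BB5E

0x6C00938E AND 0xA872E906 = 0x28008106.
Then OR with 0x5F073A5E.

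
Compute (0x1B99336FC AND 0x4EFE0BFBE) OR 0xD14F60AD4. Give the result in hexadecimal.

0x1B99336FC AND 0x4EFE0BFBE = 0x0A98036BC.
Then OR with 0xD14F60AD4.

0xDBDF63EFC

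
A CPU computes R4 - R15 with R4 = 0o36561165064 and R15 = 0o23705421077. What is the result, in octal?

Subtract column by column in base 8:
  4-7 → 5 (borrow)
  6-7-1 → 6 (borrow)
  0-0-1 → 7 (borrow)
  5-1-1 → 3
  6-2 → 4
  1-4 → 5 (borrow)
  1-5-1 → 3 (borrow)
  6-0-1 → 5
  5-7 → 6 (borrow)
  6-3-1 → 2
  3-2 → 1

0o12653543765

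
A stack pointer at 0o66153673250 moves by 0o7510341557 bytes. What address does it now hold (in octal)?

0o75664235027

Add column by column in base 8, right to left:
  0+7 = 7
  5+5 = 2 carry 1
  2+5+1 = 0 carry 1
  3+1+1 = 5
  7+4 = 3 carry 1
  6+3+1 = 2 carry 1
  3+0+1 = 4
  5+1 = 6
  1+5 = 6
  6+7 = 5 carry 1
  6+0+1 = 7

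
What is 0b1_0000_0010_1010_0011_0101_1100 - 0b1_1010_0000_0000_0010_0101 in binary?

Subtract column by column in base 2:
  0-1 → 1 (borrow)
  0-0-1 → 1 (borrow)
  1-1-1 → 1 (borrow)
  1-0-1 → 0
  1-0 → 1
  0-1 → 1 (borrow)
  1-0-1 → 0
  0-0 → 0
  1-0 → 1
  1-0 → 1
  0-0 → 0
  0-0 → 0
  0-0 → 0
  1-0 → 1
  0-0 → 0
  1-0 → 1
  0-0 → 0
  1-1 → 0
  0-0 → 0
  0-1 → 1 (borrow)
  0-1-1 → 0 (borrow)
  0-0-1 → 1 (borrow)
  0-0-1 → 1 (borrow)
  0-0-1 → 1 (borrow)
  1-0-1 → 0

0b111010001010001100110111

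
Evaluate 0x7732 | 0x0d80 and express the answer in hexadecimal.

0x7fb2

OR each hex digit independently (no carries):
  7|0=7, 7|d=f, 3|8=b, 2|0=2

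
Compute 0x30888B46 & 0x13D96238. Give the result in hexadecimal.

AND each hex digit independently (no carries):
  3&1=1, 0&3=0, 8&D=8, 8&9=8, 8&6=0, B&2=2, 4&3=0, 6&8=0

0x10880200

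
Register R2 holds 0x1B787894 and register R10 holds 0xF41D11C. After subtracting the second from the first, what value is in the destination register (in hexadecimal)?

0xC36A778

Subtract column by column in base 16:
  4-C → 8 (borrow)
  9-1-1 → 7
  8-1 → 7
  7-D → A (borrow)
  8-1-1 → 6
  7-4 → 3
  B-F → C (borrow)
  1-0-1 → 0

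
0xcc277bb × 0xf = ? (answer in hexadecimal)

0xbf6503f5

Multiply each base-16 digit by 15, carrying:
  b×15 = 165 → write 5 carry 10
  b×15+10 = 175 → write f carry 10
  7×15+10 = 115 → write 3 carry 7
  7×15+7 = 112 → write 0 carry 7
  2×15+7 = 37 → write 5 carry 2
  c×15+2 = 182 → write 6 carry 11
  c×15+11 = 191 → write f carry 11
  remaining carry: b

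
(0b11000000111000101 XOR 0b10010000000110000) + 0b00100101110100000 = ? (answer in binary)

First 0b11000000111000101 XOR 0b10010000000110000 = 0b01010000111110101.
Add column by column in base 2, right to left:
  1+0 = 1
  0+0 = 0
  1+0 = 1
  0+0 = 0
  1+0 = 1
  1+1 = 0 carry 1
  1+0+1 = 0 carry 1
  1+1+1 = 1 carry 1
  1+1+1 = 1 carry 1
  0+1+1 = 0 carry 1
  0+0+1 = 1
  0+1 = 1
  0+0 = 0
  1+0 = 1
  0+1 = 1
  1+0 = 1

0b1110110110010101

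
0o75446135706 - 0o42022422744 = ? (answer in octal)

Subtract column by column in base 8:
  6-4 → 2
  0-4 → 4 (borrow)
  7-7-1 → 7 (borrow)
  5-2-1 → 2
  3-2 → 1
  1-4 → 5 (borrow)
  6-2-1 → 3
  4-2 → 2
  4-0 → 4
  5-2 → 3
  7-4 → 3

0o33423512742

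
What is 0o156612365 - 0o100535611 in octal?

0o56054554

Subtract column by column in base 8:
  5-1 → 4
  6-1 → 5
  3-6 → 5 (borrow)
  2-5-1 → 4 (borrow)
  1-3-1 → 5 (borrow)
  6-5-1 → 0
  6-0 → 6
  5-0 → 5
  1-1 → 0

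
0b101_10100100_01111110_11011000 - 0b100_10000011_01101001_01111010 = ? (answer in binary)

Subtract column by column in base 2:
  0-0 → 0
  0-1 → 1 (borrow)
  0-0-1 → 1 (borrow)
  1-1-1 → 1 (borrow)
  1-1-1 → 1 (borrow)
  0-1-1 → 0 (borrow)
  1-1-1 → 1 (borrow)
  1-0-1 → 0
  0-1 → 1 (borrow)
  1-0-1 → 0
  1-0 → 1
  1-1 → 0
  1-0 → 1
  1-1 → 0
  1-1 → 0
  0-0 → 0
  0-1 → 1 (borrow)
  0-1-1 → 0 (borrow)
  1-0-1 → 0
  0-0 → 0
  0-0 → 0
  1-0 → 1
  0-0 → 0
  1-1 → 0
  1-0 → 1
  0-0 → 0
  1-1 → 0

0b1001000010001010101011110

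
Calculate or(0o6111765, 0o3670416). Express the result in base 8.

0o7771777

OR each oct digit independently (no carries):
  6|3=7, 1|6=7, 1|7=7, 1|0=1, 7|4=7, 6|1=7, 5|6=7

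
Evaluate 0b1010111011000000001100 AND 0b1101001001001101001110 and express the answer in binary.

0b1000001001000000001100

AND bit by bit (1 only where both bits are 1):
  1010111011000000001100
& 1101001001001101001110
= 1000001001000000001100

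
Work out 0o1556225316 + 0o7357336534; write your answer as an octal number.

0o11135564052

Add column by column in base 8, right to left:
  6+4 = 2 carry 1
  1+3+1 = 5
  3+5 = 0 carry 1
  5+6+1 = 4 carry 1
  2+3+1 = 6
  2+3 = 5
  6+7 = 5 carry 1
  5+5+1 = 3 carry 1
  5+3+1 = 1 carry 1
  1+7+1 = 1 carry 1
  final carry 1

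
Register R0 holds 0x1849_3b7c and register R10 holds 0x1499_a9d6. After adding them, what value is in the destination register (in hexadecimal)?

0x2ce2e552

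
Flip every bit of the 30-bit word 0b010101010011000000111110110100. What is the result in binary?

0b101010101100111111000001001011

Invert each bit: 010101010011000000111110110100 → 101010101100111111000001001011.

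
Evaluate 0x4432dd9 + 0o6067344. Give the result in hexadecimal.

0o6067344 = 0x186ee4 in hexadecimal.
Add column by column in base 16, right to left:
  9+4 = d
  d+e = b carry 1
  d+e+1 = c carry 1
  2+6+1 = 9
  3+8 = b
  4+1 = 5
  4+0 = 4

0x45b9cbd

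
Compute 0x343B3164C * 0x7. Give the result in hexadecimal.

Multiply each base-16 digit by 7, carrying:
  C×7 = 84 → write 4 carry 5
  4×7+5 = 33 → write 1 carry 2
  6×7+2 = 44 → write C carry 2
  1×7+2 = 9 → write 9
  3×7 = 21 → write 5 carry 1
  B×7+1 = 78 → write E carry 4
  3×7+4 = 25 → write 9 carry 1
  4×7+1 = 29 → write D carry 1
  3×7+1 = 22 → write 6 carry 1
  remaining carry: 1

0x16D9E59C14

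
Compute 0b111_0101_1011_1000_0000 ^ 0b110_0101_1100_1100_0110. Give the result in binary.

XOR bit by bit (1 where the bits differ):
  1110101101110000000
^ 1100101110011000110
= 0010000011101000110

0b0010000011101000110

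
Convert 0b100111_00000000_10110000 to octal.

0o11600260

Group the bits in threes: 001 001 110 000 000 010 110 000 → 11600260.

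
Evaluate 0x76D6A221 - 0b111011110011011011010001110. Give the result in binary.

0b1101111010111001110101110010011

0x76D6A221 = 0b1110110110101101010001000100001 in binary.
Subtract column by column in base 2:
  1-0 → 1
  0-1 → 1 (borrow)
  0-1-1 → 0 (borrow)
  0-1-1 → 0 (borrow)
  0-0-1 → 1 (borrow)
  1-0-1 → 0
  0-0 → 0
  0-1 → 1 (borrow)
  0-0-1 → 1 (borrow)
  1-1-1 → 1 (borrow)
  0-1-1 → 0 (borrow)
  0-0-1 → 1 (borrow)
  0-1-1 → 0 (borrow)
  1-1-1 → 1 (borrow)
  0-0-1 → 1 (borrow)
  1-1-1 → 1 (borrow)
  0-1-1 → 0 (borrow)
  1-0-1 → 0
  1-0 → 1
  0-1 → 1 (borrow)
  1-1-1 → 1 (borrow)
  0-1-1 → 0 (borrow)
  1-1-1 → 1 (borrow)
  1-0-1 → 0
  0-1 → 1 (borrow)
  1-1-1 → 1 (borrow)
  1-1-1 → 1 (borrow)
  0-0-1 → 1 (borrow)
  1-0-1 → 0
  1-0 → 1
  1-0 → 1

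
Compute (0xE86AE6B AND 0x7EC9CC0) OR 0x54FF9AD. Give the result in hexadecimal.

0xE86AE6B AND 0x7EC9CC0 = 0x6848C40.
Then OR with 0x54FF9AD.

0x7CFFDED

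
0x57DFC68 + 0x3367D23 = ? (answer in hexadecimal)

Add column by column in base 16, right to left:
  8+3 = B
  6+2 = 8
  C+D = 9 carry 1
  F+7+1 = 7 carry 1
  D+6+1 = 4 carry 1
  7+3+1 = B
  5+3 = 8

0x8B4798B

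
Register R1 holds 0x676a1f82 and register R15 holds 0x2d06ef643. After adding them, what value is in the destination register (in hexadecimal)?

0x337d915c5

Add column by column in base 16, right to left:
  2+3 = 5
  8+4 = c
  f+6 = 5 carry 1
  1+f+1 = 1 carry 1
  a+e+1 = 9 carry 1
  6+6+1 = d
  7+0 = 7
  6+d = 3 carry 1
  0+2+1 = 3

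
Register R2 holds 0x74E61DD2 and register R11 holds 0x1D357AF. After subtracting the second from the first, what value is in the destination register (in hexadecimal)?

0x7312C623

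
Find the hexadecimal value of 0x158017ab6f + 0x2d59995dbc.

0x42d9b1092b

Add column by column in base 16, right to left:
  f+c = b carry 1
  6+b+1 = 2 carry 1
  b+d+1 = 9 carry 1
  a+5+1 = 0 carry 1
  7+9+1 = 1 carry 1
  1+9+1 = b
  0+9 = 9
  8+5 = d
  5+d = 2 carry 1
  1+2+1 = 4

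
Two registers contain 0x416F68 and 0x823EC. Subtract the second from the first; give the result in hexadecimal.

0x394B7C

Subtract column by column in base 16:
  8-C → C (borrow)
  6-E-1 → 7 (borrow)
  F-3-1 → B
  6-2 → 4
  1-8 → 9 (borrow)
  4-0-1 → 3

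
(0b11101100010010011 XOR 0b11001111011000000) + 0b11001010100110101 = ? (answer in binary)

0b11101101110001000

First 0b11101100010010011 XOR 0b11001111011000000 = 0b00100011001010011.
Add column by column in base 2, right to left:
  1+1 = 0 carry 1
  1+0+1 = 0 carry 1
  0+1+1 = 0 carry 1
  0+0+1 = 1
  1+1 = 0 carry 1
  0+1+1 = 0 carry 1
  1+0+1 = 0 carry 1
  0+0+1 = 1
  0+1 = 1
  1+0 = 1
  1+1 = 0 carry 1
  0+0+1 = 1
  0+1 = 1
  0+0 = 0
  1+0 = 1
  0+1 = 1
  0+1 = 1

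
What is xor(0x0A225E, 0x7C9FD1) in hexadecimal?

XOR each hex digit independently (no carries):
  0^7=7, A^C=6, 2^9=B, 2^F=D, 5^D=8, E^1=F

0x76BD8F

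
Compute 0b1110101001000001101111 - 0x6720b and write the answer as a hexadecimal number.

0x341e64

0b1110101001000001101111 = 0x3a906f in hexadecimal.
Subtract column by column in base 16:
  f-b → 4
  6-0 → 6
  0-2 → e (borrow)
  9-7-1 → 1
  a-6 → 4
  3-0 → 3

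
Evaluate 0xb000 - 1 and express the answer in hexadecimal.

The trailing 3 digits are 0, so subtracting 1 borrows through: they become F and the next digit up decrements.

0xafff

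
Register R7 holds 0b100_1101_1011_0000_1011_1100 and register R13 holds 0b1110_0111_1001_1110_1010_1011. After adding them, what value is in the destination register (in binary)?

0b1001101010100111101100111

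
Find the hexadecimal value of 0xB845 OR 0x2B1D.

0xBB5D

OR each hex digit independently (no carries):
  B|2=B, 8|B=B, 4|1=5, 5|D=D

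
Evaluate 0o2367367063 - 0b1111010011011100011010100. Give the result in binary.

0o2367367063 = 0b10011110111011110111000110011 in binary.
Subtract column by column in base 2:
  1-0 → 1
  1-0 → 1
  0-1 → 1 (borrow)
  0-0-1 → 1 (borrow)
  1-1-1 → 1 (borrow)
  1-0-1 → 0
  0-1 → 1 (borrow)
  0-1-1 → 0 (borrow)
  0-0-1 → 1 (borrow)
  1-0-1 → 0
  1-0 → 1
  1-1 → 0
  0-1 → 1 (borrow)
  1-1-1 → 1 (borrow)
  1-0-1 → 0
  1-1 → 0
  1-1 → 0
  0-0 → 0
  1-0 → 1
  1-1 → 0
  1-0 → 1
  0-1 → 1 (borrow)
  1-1-1 → 1 (borrow)
  1-1-1 → 1 (borrow)
  1-1-1 → 1 (borrow)
  1-0-1 → 0
  0-0 → 0
  0-0 → 0
  1-0 → 1

0b10001111101000011010101011111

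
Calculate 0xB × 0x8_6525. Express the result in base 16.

0x5C5897

Multiply each base-16 digit by 11, carrying:
  5×11 = 55 → write 7 carry 3
  2×11+3 = 25 → write 9 carry 1
  5×11+1 = 56 → write 8 carry 3
  6×11+3 = 69 → write 5 carry 4
  8×11+4 = 92 → write C carry 5
  remaining carry: 5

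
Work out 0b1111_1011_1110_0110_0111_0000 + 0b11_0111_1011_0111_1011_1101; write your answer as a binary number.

Add column by column in base 2, right to left:
  0+1 = 1
  0+0 = 0
  0+1 = 1
  0+1 = 1
  1+1 = 0 carry 1
  1+1+1 = 1 carry 1
  1+0+1 = 0 carry 1
  0+1+1 = 0 carry 1
  0+1+1 = 0 carry 1
  1+1+1 = 1 carry 1
  1+1+1 = 1 carry 1
  0+0+1 = 1
  0+1 = 1
  1+1 = 0 carry 1
  1+0+1 = 0 carry 1
  1+1+1 = 1 carry 1
  1+1+1 = 1 carry 1
  1+1+1 = 1 carry 1
  0+1+1 = 0 carry 1
  1+0+1 = 0 carry 1
  1+1+1 = 1 carry 1
  1+1+1 = 1 carry 1
  1+0+1 = 0 carry 1
  1+0+1 = 0 carry 1
  final carry 1

0b1001100111001111000101101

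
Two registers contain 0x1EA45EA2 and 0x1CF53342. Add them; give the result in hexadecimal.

0x3B9991E4

Add column by column in base 16, right to left:
  2+2 = 4
  A+4 = E
  E+3 = 1 carry 1
  5+3+1 = 9
  4+5 = 9
  A+F = 9 carry 1
  E+C+1 = B carry 1
  1+1+1 = 3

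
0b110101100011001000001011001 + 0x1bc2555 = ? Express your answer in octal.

0b110101100011001000001011001 = 0o654310131 in octal.
0x1bc2555 = 0o157022525 in octal.
Add column by column in base 8, right to left:
  1+5 = 6
  3+2 = 5
  1+5 = 6
  0+2 = 2
  1+2 = 3
  3+0 = 3
  4+7 = 3 carry 1
  5+5+1 = 3 carry 1
  6+1+1 = 0 carry 1
  final carry 1

0o1033332656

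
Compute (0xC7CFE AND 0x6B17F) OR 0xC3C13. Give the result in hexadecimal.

0xC7CFE AND 0x6B17F = 0x4307E.
Then OR with 0xC3C13.

0xC3C7F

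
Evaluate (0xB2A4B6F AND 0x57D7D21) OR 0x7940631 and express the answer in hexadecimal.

0xB2A4B6F AND 0x57D7D21 = 0x1284921.
Then OR with 0x7940631.

0x7BC4F31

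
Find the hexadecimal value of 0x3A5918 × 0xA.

0x2477AF0

Multiply each base-16 digit by 10, carrying:
  8×10 = 80 → write 0 carry 5
  1×10+5 = 15 → write F
  9×10 = 90 → write A carry 5
  5×10+5 = 55 → write 7 carry 3
  A×10+3 = 103 → write 7 carry 6
  3×10+6 = 36 → write 4 carry 2
  remaining carry: 2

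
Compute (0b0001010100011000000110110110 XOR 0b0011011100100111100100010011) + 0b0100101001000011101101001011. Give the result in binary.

First 0b0001010100011000000110110110 XOR 0b0011011100100111100100010011 = 0b0010001000111111100010100101.
Add column by column in base 2, right to left:
  1+1 = 0 carry 1
  0+1+1 = 0 carry 1
  1+0+1 = 0 carry 1
  0+1+1 = 0 carry 1
  0+0+1 = 1
  1+0 = 1
  0+1 = 1
  1+0 = 1
  0+1 = 1
  0+1 = 1
  0+0 = 0
  1+1 = 0 carry 1
  1+1+1 = 1 carry 1
  1+1+1 = 1 carry 1
  1+0+1 = 0 carry 1
  1+0+1 = 0 carry 1
  1+0+1 = 0 carry 1
  1+0+1 = 0 carry 1
  0+1+1 = 0 carry 1
  0+0+1 = 1
  0+0 = 0
  1+1 = 0 carry 1
  0+0+1 = 1
  0+1 = 1
  0+0 = 0
  1+0 = 1
  0+1 = 1

0b110110010000011001111110000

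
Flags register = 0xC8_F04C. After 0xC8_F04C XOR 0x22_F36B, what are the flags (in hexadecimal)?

0xEA0327

XOR each hex digit independently (no carries):
  C^2=E, 8^2=A, F^F=0, 0^3=3, 4^6=2, C^B=7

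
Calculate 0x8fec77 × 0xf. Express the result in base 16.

0x86edaf9

Multiply each base-16 digit by 15, carrying:
  7×15 = 105 → write 9 carry 6
  7×15+6 = 111 → write f carry 6
  c×15+6 = 186 → write a carry 11
  e×15+11 = 221 → write d carry 13
  f×15+13 = 238 → write e carry 14
  8×15+14 = 134 → write 6 carry 8
  remaining carry: 8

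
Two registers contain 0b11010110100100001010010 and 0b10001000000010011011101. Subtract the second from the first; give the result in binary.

0b1001110100001101110101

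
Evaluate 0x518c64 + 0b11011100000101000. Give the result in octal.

0x518c64 = 0o24306144 in octal.
0b11011100000101000 = 0o334050 in octal.
Add column by column in base 8, right to left:
  4+0 = 4
  4+5 = 1 carry 1
  1+0+1 = 2
  6+4 = 2 carry 1
  0+3+1 = 4
  3+3 = 6
  4+0 = 4
  2+0 = 2

0o24642214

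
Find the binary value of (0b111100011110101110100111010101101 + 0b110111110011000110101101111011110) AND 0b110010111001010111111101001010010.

Add column by column in base 2, right to left:
  1+0 = 1
  0+1 = 1
  1+1 = 0 carry 1
  1+1+1 = 1 carry 1
  0+1+1 = 0 carry 1
  1+0+1 = 0 carry 1
  0+1+1 = 0 carry 1
  1+1+1 = 1 carry 1
  0+1+1 = 0 carry 1
  1+1+1 = 1 carry 1
  1+0+1 = 0 carry 1
  1+1+1 = 1 carry 1
  0+1+1 = 0 carry 1
  0+0+1 = 1
  1+1 = 0 carry 1
  0+0+1 = 1
  1+1 = 0 carry 1
  1+1+1 = 1 carry 1
  1+0+1 = 0 carry 1
  0+0+1 = 1
  1+0 = 1
  0+1 = 1
  1+1 = 0 carry 1
  1+0+1 = 0 carry 1
  1+0+1 = 0 carry 1
  1+1+1 = 1 carry 1
  0+1+1 = 0 carry 1
  0+1+1 = 0 carry 1
  0+1+1 = 0 carry 1
  1+1+1 = 1 carry 1
  1+0+1 = 0 carry 1
  1+1+1 = 1 carry 1
  1+1+1 = 1 carry 1
  final carry 1
Sum = 0b1110100010001110101010101010001011; now AND with 0b110010111001010111111101001010010:
  1110100010001110101010101010001011
& 0110010111001010111111101001010010
= 0110000010001010101010101000000010

0b110000010001010101010101000000010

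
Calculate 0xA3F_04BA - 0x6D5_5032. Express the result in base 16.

Subtract column by column in base 16:
  A-2 → 8
  B-3 → 8
  4-0 → 4
  0-5 → B (borrow)
  F-5-1 → 9
  3-D → 6 (borrow)
  A-6-1 → 3

0x369B488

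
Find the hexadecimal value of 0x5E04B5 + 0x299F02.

Add column by column in base 16, right to left:
  5+2 = 7
  B+0 = B
  4+F = 3 carry 1
  0+9+1 = A
  E+9 = 7 carry 1
  5+2+1 = 8

0x87A3B7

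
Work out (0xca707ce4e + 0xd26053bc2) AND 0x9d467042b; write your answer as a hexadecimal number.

Add column by column in base 16, right to left:
  e+2 = 0 carry 1
  4+c+1 = 1 carry 1
  e+b+1 = a carry 1
  c+3+1 = 0 carry 1
  7+5+1 = d
  0+0 = 0
  7+6 = d
  a+2 = c
  c+d = 9 carry 1
  final carry 1
Sum = 0x19cd0d0a10; now AND with 0x9d467042b:
  1&0=0, 9&9=9, c&d=c, d&4=4, 0&6=0, d&7=5, 0&0=0, a&4=0, 1&2=0, 0&b=0

0x9c4050000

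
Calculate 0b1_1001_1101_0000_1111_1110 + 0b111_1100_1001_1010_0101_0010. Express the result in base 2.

0b100101100110101101010000

Add column by column in base 2, right to left:
  0+0 = 0
  1+1 = 0 carry 1
  1+0+1 = 0 carry 1
  1+0+1 = 0 carry 1
  1+1+1 = 1 carry 1
  1+0+1 = 0 carry 1
  1+1+1 = 1 carry 1
  1+0+1 = 0 carry 1
  0+0+1 = 1
  0+1 = 1
  0+0 = 0
  0+1 = 1
  1+1 = 0 carry 1
  0+0+1 = 1
  1+0 = 1
  1+1 = 0 carry 1
  1+0+1 = 0 carry 1
  0+0+1 = 1
  0+1 = 1
  1+1 = 0 carry 1
  1+1+1 = 1 carry 1
  0+1+1 = 0 carry 1
  0+1+1 = 0 carry 1
  final carry 1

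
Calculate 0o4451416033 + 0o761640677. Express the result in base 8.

Add column by column in base 8, right to left:
  3+7 = 2 carry 1
  3+7+1 = 3 carry 1
  0+6+1 = 7
  6+0 = 6
  1+4 = 5
  4+6 = 2 carry 1
  1+1+1 = 3
  5+6 = 3 carry 1
  4+7+1 = 4 carry 1
  4+0+1 = 5

0o5433256732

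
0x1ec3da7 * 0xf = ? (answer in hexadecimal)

0x1cd79cc9

Multiply each base-16 digit by 15, carrying:
  7×15 = 105 → write 9 carry 6
  a×15+6 = 156 → write c carry 9
  d×15+9 = 204 → write c carry 12
  3×15+12 = 57 → write 9 carry 3
  c×15+3 = 183 → write 7 carry 11
  e×15+11 = 221 → write d carry 13
  1×15+13 = 28 → write c carry 1
  remaining carry: 1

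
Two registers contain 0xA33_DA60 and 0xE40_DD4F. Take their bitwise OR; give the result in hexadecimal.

OR each hex digit independently (no carries):
  A|E=E, 3|4=7, 3|0=3, D|D=D, A|D=F, 6|4=6, 0|F=F

0xE73DF6F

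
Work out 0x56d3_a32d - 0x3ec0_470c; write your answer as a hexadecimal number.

Subtract column by column in base 16:
  d-c → 1
  2-0 → 2
  3-7 → c (borrow)
  a-4-1 → 5
  3-0 → 3
  d-c → 1
  6-e → 8 (borrow)
  5-3-1 → 1

0x18135c21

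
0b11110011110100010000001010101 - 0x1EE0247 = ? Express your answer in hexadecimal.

0x1C8C1E0E

0b11110011110100010000001010101 = 0x1E7A2055 in hexadecimal.
Subtract column by column in base 16:
  5-7 → E (borrow)
  5-4-1 → 0
  0-2 → E (borrow)
  2-0-1 → 1
  A-E → C (borrow)
  7-E-1 → 8 (borrow)
  E-1-1 → C
  1-0 → 1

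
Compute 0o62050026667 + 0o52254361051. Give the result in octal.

0o134324407740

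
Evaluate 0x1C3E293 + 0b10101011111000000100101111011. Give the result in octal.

0o2717766016

0x1C3E293 = 0o160761223 in octal.
0b10101011111000000100101111011 = 0o2537004573 in octal.
Add column by column in base 8, right to left:
  3+3 = 6
  2+7 = 1 carry 1
  2+5+1 = 0 carry 1
  1+4+1 = 6
  6+0 = 6
  7+0 = 7
  0+7 = 7
  6+3 = 1 carry 1
  1+5+1 = 7
  0+2 = 2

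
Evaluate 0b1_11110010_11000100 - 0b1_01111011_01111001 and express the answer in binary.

0b111011101001011

Subtract column by column in base 2:
  0-1 → 1 (borrow)
  0-0-1 → 1 (borrow)
  1-0-1 → 0
  0-1 → 1 (borrow)
  0-1-1 → 0 (borrow)
  0-1-1 → 0 (borrow)
  1-1-1 → 1 (borrow)
  1-0-1 → 0
  0-1 → 1 (borrow)
  1-1-1 → 1 (borrow)
  0-0-1 → 1 (borrow)
  0-1-1 → 0 (borrow)
  1-1-1 → 1 (borrow)
  1-1-1 → 1 (borrow)
  1-1-1 → 1 (borrow)
  1-0-1 → 0
  1-1 → 0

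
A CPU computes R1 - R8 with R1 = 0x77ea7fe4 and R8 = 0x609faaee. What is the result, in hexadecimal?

0x174ad4f6

Subtract column by column in base 16:
  4-e → 6 (borrow)
  e-e-1 → f (borrow)
  f-a-1 → 4
  7-a → d (borrow)
  a-f-1 → a (borrow)
  e-9-1 → 4
  7-0 → 7
  7-6 → 1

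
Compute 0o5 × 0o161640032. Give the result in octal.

0o1071040202

Multiply each base-8 digit by 5, carrying:
  2×5 = 10 → write 2 carry 1
  3×5+1 = 16 → write 0 carry 2
  0×5+2 = 2 → write 2
  0×5 = 0 → write 0
  4×5 = 20 → write 4 carry 2
  6×5+2 = 32 → write 0 carry 4
  1×5+4 = 9 → write 1 carry 1
  6×5+1 = 31 → write 7 carry 3
  1×5+3 = 8 → write 0 carry 1
  remaining carry: 1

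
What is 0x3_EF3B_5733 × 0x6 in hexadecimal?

0x179B640B32

Multiply each base-16 digit by 6, carrying:
  3×6 = 18 → write 2 carry 1
  3×6+1 = 19 → write 3 carry 1
  7×6+1 = 43 → write B carry 2
  5×6+2 = 32 → write 0 carry 2
  B×6+2 = 68 → write 4 carry 4
  3×6+4 = 22 → write 6 carry 1
  F×6+1 = 91 → write B carry 5
  E×6+5 = 89 → write 9 carry 5
  3×6+5 = 23 → write 7 carry 1
  remaining carry: 1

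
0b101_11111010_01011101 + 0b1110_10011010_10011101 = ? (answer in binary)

Add column by column in base 2, right to left:
  1+1 = 0 carry 1
  0+0+1 = 1
  1+1 = 0 carry 1
  1+1+1 = 1 carry 1
  1+1+1 = 1 carry 1
  0+0+1 = 1
  1+0 = 1
  0+1 = 1
  0+0 = 0
  1+1 = 0 carry 1
  0+0+1 = 1
  1+1 = 0 carry 1
  1+1+1 = 1 carry 1
  1+0+1 = 0 carry 1
  1+0+1 = 0 carry 1
  1+1+1 = 1 carry 1
  1+0+1 = 0 carry 1
  0+1+1 = 0 carry 1
  1+1+1 = 1 carry 1
  0+1+1 = 0 carry 1
  final carry 1

0b101001001010011111010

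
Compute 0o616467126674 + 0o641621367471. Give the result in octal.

0o1460310516365

Add column by column in base 8, right to left:
  4+1 = 5
  7+7 = 6 carry 1
  6+4+1 = 3 carry 1
  6+7+1 = 6 carry 1
  2+6+1 = 1 carry 1
  1+3+1 = 5
  7+1 = 0 carry 1
  6+2+1 = 1 carry 1
  4+6+1 = 3 carry 1
  6+1+1 = 0 carry 1
  1+4+1 = 6
  6+6 = 4 carry 1
  final carry 1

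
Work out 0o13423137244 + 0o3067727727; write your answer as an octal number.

Add column by column in base 8, right to left:
  4+7 = 3 carry 1
  4+2+1 = 7
  2+7 = 1 carry 1
  7+7+1 = 7 carry 1
  3+2+1 = 6
  1+7 = 0 carry 1
  3+7+1 = 3 carry 1
  2+6+1 = 1 carry 1
  4+0+1 = 5
  3+3 = 6
  1+0 = 1

0o16513067173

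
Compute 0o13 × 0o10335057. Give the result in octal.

0o134600005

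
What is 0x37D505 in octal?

Expand each hex digit to 4 bits: 3=0011 7=0111 D=1101 5=0101 0=0000 5=0101.
Group the bits in threes: 001 101 111 101 010 100 000 101 → 15752405.

0o15752405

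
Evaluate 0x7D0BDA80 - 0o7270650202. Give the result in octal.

0o10212104776

0x7D0BDA80 = 0o17502755200 in octal.
Subtract column by column in base 8:
  0-2 → 6 (borrow)
  0-0-1 → 7 (borrow)
  2-2-1 → 7 (borrow)
  5-0-1 → 4
  5-5 → 0
  7-6 → 1
  2-0 → 2
  0-7 → 1 (borrow)
  5-2-1 → 2
  7-7 → 0
  1-0 → 1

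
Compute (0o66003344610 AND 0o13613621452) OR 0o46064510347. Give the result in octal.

0o46067710757

0o66003344610 AND 0o13613621452 = 0o02003200410.
Then OR with 0o46064510347.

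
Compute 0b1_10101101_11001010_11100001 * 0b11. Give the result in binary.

Multiply each base-2 digit by 3, carrying:
  1×3 = 3 → write 1 carry 1
  0×3+1 = 1 → write 1
  0×3 = 0 → write 0
  0×3 = 0 → write 0
  0×3 = 0 → write 0
  1×3 = 3 → write 1 carry 1
  1×3+1 = 4 → write 0 carry 2
  1×3+2 = 5 → write 1 carry 2
  0×3+2 = 2 → write 0 carry 1
  1×3+1 = 4 → write 0 carry 2
  0×3+2 = 2 → write 0 carry 1
  1×3+1 = 4 → write 0 carry 2
  0×3+2 = 2 → write 0 carry 1
  0×3+1 = 1 → write 1
  1×3 = 3 → write 1 carry 1
  1×3+1 = 4 → write 0 carry 2
  1×3+2 = 5 → write 1 carry 2
  0×3+2 = 2 → write 0 carry 1
  1×3+1 = 4 → write 0 carry 2
  1×3+2 = 5 → write 1 carry 2
  0×3+2 = 2 → write 0 carry 1
  1×3+1 = 4 → write 0 carry 2
  0×3+2 = 2 → write 0 carry 1
  1×3+1 = 4 → write 0 carry 2
  1×3+2 = 5 → write 1 carry 2
  remaining carry: 10

0b101000010010110000010100011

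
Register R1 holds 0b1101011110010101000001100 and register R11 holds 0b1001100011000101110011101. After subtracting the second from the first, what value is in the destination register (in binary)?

Subtract column by column in base 2:
  0-1 → 1 (borrow)
  0-0-1 → 1 (borrow)
  1-1-1 → 1 (borrow)
  1-1-1 → 1 (borrow)
  0-1-1 → 0 (borrow)
  0-0-1 → 1 (borrow)
  0-0-1 → 1 (borrow)
  0-1-1 → 0 (borrow)
  0-1-1 → 0 (borrow)
  1-1-1 → 1 (borrow)
  0-0-1 → 1 (borrow)
  1-1-1 → 1 (borrow)
  0-0-1 → 1 (borrow)
  1-0-1 → 0
  0-0 → 0
  0-1 → 1 (borrow)
  1-1-1 → 1 (borrow)
  1-0-1 → 0
  1-0 → 1
  1-0 → 1
  0-1 → 1 (borrow)
  1-1-1 → 1 (borrow)
  0-0-1 → 1 (borrow)
  1-0-1 → 0
  1-1 → 0

0b11111011001111001101111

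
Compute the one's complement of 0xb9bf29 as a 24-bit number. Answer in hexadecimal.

0x4640d6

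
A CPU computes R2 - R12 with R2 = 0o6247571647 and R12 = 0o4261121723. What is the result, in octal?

Subtract column by column in base 8:
  7-3 → 4
  4-2 → 2
  6-7 → 7 (borrow)
  1-1-1 → 7 (borrow)
  7-2-1 → 4
  5-1 → 4
  7-1 → 6
  4-6 → 6 (borrow)
  2-2-1 → 7 (borrow)
  6-4-1 → 1

0o1766447724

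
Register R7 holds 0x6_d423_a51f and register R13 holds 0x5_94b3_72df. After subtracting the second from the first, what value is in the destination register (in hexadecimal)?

0x13f703240

Subtract column by column in base 16:
  f-f → 0
  1-d → 4 (borrow)
  5-2-1 → 2
  a-7 → 3
  3-3 → 0
  2-b → 7 (borrow)
  4-4-1 → f (borrow)
  d-9-1 → 3
  6-5 → 1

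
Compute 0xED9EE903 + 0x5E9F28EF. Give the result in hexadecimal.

Add column by column in base 16, right to left:
  3+F = 2 carry 1
  0+E+1 = F
  9+8 = 1 carry 1
  E+2+1 = 1 carry 1
  E+F+1 = E carry 1
  9+9+1 = 3 carry 1
  D+E+1 = C carry 1
  E+5+1 = 4 carry 1
  final carry 1

0x14C3E11F2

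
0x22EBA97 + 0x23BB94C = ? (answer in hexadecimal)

Add column by column in base 16, right to left:
  7+C = 3 carry 1
  9+4+1 = E
  A+9 = 3 carry 1
  B+B+1 = 7 carry 1
  E+B+1 = A carry 1
  2+3+1 = 6
  2+2 = 4

0x46A73E3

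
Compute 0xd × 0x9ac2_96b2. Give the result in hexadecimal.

Multiply each base-16 digit by 13, carrying:
  2×13 = 26 → write a carry 1
  b×13+1 = 144 → write 0 carry 9
  6×13+9 = 87 → write 7 carry 5
  9×13+5 = 122 → write a carry 7
  2×13+7 = 33 → write 1 carry 2
  c×13+2 = 158 → write e carry 9
  a×13+9 = 139 → write b carry 8
  9×13+8 = 125 → write d carry 7
  remaining carry: 7

0x7dbe1a70a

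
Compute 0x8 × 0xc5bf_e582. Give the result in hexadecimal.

0x62dff2c10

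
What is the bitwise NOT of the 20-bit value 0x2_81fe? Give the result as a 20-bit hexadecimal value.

Each hex digit d becomes f−d:
  2→d, 8→7, 1→e, f→0, e→1

0xd7e01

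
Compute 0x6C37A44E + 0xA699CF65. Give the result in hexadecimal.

0x112D173B3

Add column by column in base 16, right to left:
  E+5 = 3 carry 1
  4+6+1 = B
  4+F = 3 carry 1
  A+C+1 = 7 carry 1
  7+9+1 = 1 carry 1
  3+9+1 = D
  C+6 = 2 carry 1
  6+A+1 = 1 carry 1
  final carry 1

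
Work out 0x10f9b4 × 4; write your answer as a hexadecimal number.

Multiply each base-16 digit by 4, carrying:
  4×4 = 16 → write 0 carry 1
  b×4+1 = 45 → write d carry 2
  9×4+2 = 38 → write 6 carry 2
  f×4+2 = 62 → write e carry 3
  0×4+3 = 3 → write 3
  1×4 = 4 → write 4

0x43e6d0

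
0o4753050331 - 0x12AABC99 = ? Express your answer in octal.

0x12AABC99 = 0o2252536231 in octal.
Subtract column by column in base 8:
  1-1 → 0
  3-3 → 0
  3-2 → 1
  0-6 → 2 (borrow)
  5-3-1 → 1
  0-5 → 3 (borrow)
  3-2-1 → 0
  5-5 → 0
  7-2 → 5
  4-2 → 2

0o2500312100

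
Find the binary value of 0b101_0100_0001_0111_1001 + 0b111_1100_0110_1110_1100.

0b11010000100001100101

Add column by column in base 2, right to left:
  1+0 = 1
  0+0 = 0
  0+1 = 1
  1+1 = 0 carry 1
  1+0+1 = 0 carry 1
  1+1+1 = 1 carry 1
  1+1+1 = 1 carry 1
  0+1+1 = 0 carry 1
  1+0+1 = 0 carry 1
  0+1+1 = 0 carry 1
  0+1+1 = 0 carry 1
  0+0+1 = 1
  0+0 = 0
  0+0 = 0
  1+1 = 0 carry 1
  0+1+1 = 0 carry 1
  1+1+1 = 1 carry 1
  0+1+1 = 0 carry 1
  1+1+1 = 1 carry 1
  final carry 1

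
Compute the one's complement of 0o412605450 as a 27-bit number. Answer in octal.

Each oct digit d becomes 7−d:
  4→3, 1→6, 2→5, 6→1, 0→7, 5→2, 4→3, 5→2, 0→7

0o365172327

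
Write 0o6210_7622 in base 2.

0b110010001000111110010010

Each octal digit is 3 bits: 6=110 2=010 1=001 0=000 7=111 6=110 2=010 2=010.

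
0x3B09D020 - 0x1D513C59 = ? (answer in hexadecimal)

Subtract column by column in base 16:
  0-9 → 7 (borrow)
  2-5-1 → C (borrow)
  0-C-1 → 3 (borrow)
  D-3-1 → 9
  9-1 → 8
  0-5 → B (borrow)
  B-D-1 → D (borrow)
  3-1-1 → 1

0x1DB893C7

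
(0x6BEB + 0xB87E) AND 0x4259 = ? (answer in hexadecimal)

0x49

Add column by column in base 16, right to left:
  B+E = 9 carry 1
  E+7+1 = 6 carry 1
  B+8+1 = 4 carry 1
  6+B+1 = 2 carry 1
  final carry 1
Sum = 0x12469; now AND with 0x4259:
  1&0=0, 2&4=0, 4&2=0, 6&5=4, 9&9=9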